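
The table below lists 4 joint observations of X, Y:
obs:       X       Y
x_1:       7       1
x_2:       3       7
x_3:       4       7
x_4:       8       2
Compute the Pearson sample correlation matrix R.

Step 1 — column means:
  mean(X) = (7 + 3 + 4 + 8) / 4 = 22/4 = 5.5
  mean(Y) = (1 + 7 + 7 + 2) / 4 = 17/4 = 4.25

Step 2 — sample variances and covariances s[i,j] = (1/(n-1)) · Σ_k (x_{k,i} - mean_i) · (x_{k,j} - mean_j), with n-1 = 3:
  s[X,X] = ((1.5)·(1.5) + (-2.5)·(-2.5) + (-1.5)·(-1.5) + (2.5)·(2.5)) / 3 = 17/3 = 5.6667
  s[X,Y] = ((1.5)·(-3.25) + (-2.5)·(2.75) + (-1.5)·(2.75) + (2.5)·(-2.25)) / 3 = -21.5/3 = -7.1667
  s[Y,Y] = ((-3.25)·(-3.25) + (2.75)·(2.75) + (2.75)·(2.75) + (-2.25)·(-2.25)) / 3 = 30.75/3 = 10.25
  Sample standard deviations s_i = √(s[i,i]):
  s(X) = √(5.6667) = 2.3805
  s(Y) = √(10.25) = 3.2016

Step 3 — r_{ij} = s_{ij} / (s_i · s_j):
  r[X,X] = 1 (diagonal).
  r[X,Y] = -7.1667 / (2.3805 · 3.2016) = -7.1667 / 7.6212 = -0.9404
  r[Y,Y] = 1 (diagonal).

R is symmetric with unit diagonal. Assembling:

R = [[1, -0.9404],
 [-0.9404, 1]]


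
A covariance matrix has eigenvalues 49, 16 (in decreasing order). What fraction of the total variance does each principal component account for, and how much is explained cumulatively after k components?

Step 1 — total variance = trace(Sigma) = Σ λ_i = 49 + 16 = 65.

Step 2 — fraction explained by component i = λ_i / Σ λ:
  PC1: 49/65 = 0.7538
  PC2: 16/65 = 0.2462

Step 3 — cumulative fraction after k components = (λ_1 + ... + λ_k) / Σ λ:
  k = 1: 49/65 = 0.7538
  k = 2: (49 + 16)/65 = 65/65 = 1

Summary (fraction, with percent):

explained: PC1 0.7538 (75.38%), PC2 0.2462 (24.62%);  cumulative: 0.7538, 1


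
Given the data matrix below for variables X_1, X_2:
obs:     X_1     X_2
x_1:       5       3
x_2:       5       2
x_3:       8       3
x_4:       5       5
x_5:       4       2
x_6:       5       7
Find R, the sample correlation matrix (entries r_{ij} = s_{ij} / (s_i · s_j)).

Step 1 — column means:
  mean(X_1) = (5 + 5 + 8 + 5 + 4 + 5) / 6 = 32/6 = 5.3333
  mean(X_2) = (3 + 2 + 3 + 5 + 2 + 7) / 6 = 22/6 = 3.6667

Step 2 — sample variances and covariances s[i,j] = (1/(n-1)) · Σ_k (x_{k,i} - mean_i) · (x_{k,j} - mean_j), with n-1 = 5:
  s[X_1,X_1] = ((-0.3333)·(-0.3333) + (-0.3333)·(-0.3333) + (2.6667)·(2.6667) + (-0.3333)·(-0.3333) + (-1.3333)·(-1.3333) + (-0.3333)·(-0.3333)) / 5 = 9.3333/5 = 1.8667
  s[X_1,X_2] = ((-0.3333)·(-0.6667) + (-0.3333)·(-1.6667) + (2.6667)·(-0.6667) + (-0.3333)·(1.3333) + (-1.3333)·(-1.6667) + (-0.3333)·(3.3333)) / 5 = -0.3333/5 = -0.0667
  s[X_2,X_2] = ((-0.6667)·(-0.6667) + (-1.6667)·(-1.6667) + (-0.6667)·(-0.6667) + (1.3333)·(1.3333) + (-1.6667)·(-1.6667) + (3.3333)·(3.3333)) / 5 = 19.3333/5 = 3.8667
  Sample standard deviations s_i = √(s[i,i]):
  s(X_1) = √(1.8667) = 1.3663
  s(X_2) = √(3.8667) = 1.9664

Step 3 — r_{ij} = s_{ij} / (s_i · s_j):
  r[X_1,X_1] = 1 (diagonal).
  r[X_1,X_2] = -0.0667 / (1.3663 · 1.9664) = -0.0667 / 2.6866 = -0.0248
  r[X_2,X_2] = 1 (diagonal).

R is symmetric with unit diagonal. Assembling:

R = [[1, -0.0248],
 [-0.0248, 1]]


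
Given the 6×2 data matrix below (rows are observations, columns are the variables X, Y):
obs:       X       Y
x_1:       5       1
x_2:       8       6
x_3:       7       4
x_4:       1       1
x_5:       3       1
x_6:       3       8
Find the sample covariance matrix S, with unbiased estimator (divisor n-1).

Step 1 — column means:
  mean(X) = (5 + 8 + 7 + 1 + 3 + 3) / 6 = 27/6 = 4.5
  mean(Y) = (1 + 6 + 4 + 1 + 1 + 8) / 6 = 21/6 = 3.5

Step 2 — sample covariance S[i,j] = (1/(n-1)) · Σ_k (x_{k,i} - mean_i) · (x_{k,j} - mean_j), with n-1 = 5.
  S[X,X] = ((0.5)·(0.5) + (3.5)·(3.5) + (2.5)·(2.5) + (-3.5)·(-3.5) + (-1.5)·(-1.5) + (-1.5)·(-1.5)) / 5 = 35.5/5 = 7.1
  S[X,Y] = ((0.5)·(-2.5) + (3.5)·(2.5) + (2.5)·(0.5) + (-3.5)·(-2.5) + (-1.5)·(-2.5) + (-1.5)·(4.5)) / 5 = 14.5/5 = 2.9
  S[Y,Y] = ((-2.5)·(-2.5) + (2.5)·(2.5) + (0.5)·(0.5) + (-2.5)·(-2.5) + (-2.5)·(-2.5) + (4.5)·(4.5)) / 5 = 45.5/5 = 9.1

S is symmetric (S[j,i] = S[i,j]). Assembling:

S = [[7.1, 2.9],
 [2.9, 9.1]]


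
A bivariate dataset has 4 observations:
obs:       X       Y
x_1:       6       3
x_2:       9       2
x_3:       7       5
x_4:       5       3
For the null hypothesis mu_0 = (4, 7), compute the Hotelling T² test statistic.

Step 1 — sample mean vector:
  mean(X) = (6 + 9 + 7 + 5) / 4 = 27/4 = 6.75
  mean(Y) = (3 + 2 + 5 + 3) / 4 = 13/4 = 3.25
  x̄ = (6.75, 3.25),  deviation x̄ - mu_0 = (6.75, 3.25) - (4, 7) = (2.75, -3.75).

Step 2 — sample covariance matrix, S[i,j] = (1/(n-1)) · Σ_k (x_{k,i} - mean_i) · (x_{k,j} - mean_j), divisor n-1 = 3:
  S[X,X] = ((-0.75)·(-0.75) + (2.25)·(2.25) + (0.25)·(0.25) + (-1.75)·(-1.75)) / 3 = 8.75/3 = 2.9167
  S[X,Y] = ((-0.75)·(-0.25) + (2.25)·(-1.25) + (0.25)·(1.75) + (-1.75)·(-0.25)) / 3 = -1.75/3 = -0.5833
  S[Y,Y] = ((-0.25)·(-0.25) + (-1.25)·(-1.25) + (1.75)·(1.75) + (-0.25)·(-0.25)) / 3 = 4.75/3 = 1.5833
  S = [[2.9167, -0.5833],
 [-0.5833, 1.5833]].

Step 3 — invert S. det(S) = 2.9167·1.5833 - (-0.5833)² = 4.2778.
  S^{-1} = (1/det) · [[d, -b], [-b, a]] = [[0.3701, 0.1364],
 [0.1364, 0.6818]].

Step 4 — quadratic form (x̄ - mu_0)^T · S^{-1} · (x̄ - mu_0):
  S^{-1} · (x̄ - mu_0) = (0.5065, -2.1818),
  (x̄ - mu_0)^T · [...] = (2.75)·(0.5065) + (-3.75)·(-2.1818) = 9.5747.

Step 5 — scale by n: T² = 4 · 9.5747 = 38.2987.

T² ≈ 38.2987


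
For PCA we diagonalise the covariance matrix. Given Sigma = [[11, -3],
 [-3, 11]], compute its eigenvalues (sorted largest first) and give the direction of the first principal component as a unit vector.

Step 1 — characteristic polynomial of 2×2 Sigma:
  det(Sigma - λI) = λ² - trace · λ + det = 0.
  trace = 11 + 11 = 22, det = 11·11 - (-3)² = 112.
Step 2 — discriminant:
  Δ = trace² - 4·det = 484 - 448 = 36.
Step 3 — eigenvalues:
  λ = (trace ± √Δ)/2 = (22 ± 6)/2,
  λ_1 = 14,  λ_2 = 8.

Step 4 — unit eigenvector for λ_1: solve (Sigma - λ_1 I)v = 0. First row:
  (11 - 14)·v_x + (-3)·v_y = 0, i.e. (-3)·v_x + (-3)·v_y = 0,
  so v ∝ (b, λ_1 - a) = (-3, 3); multiply by -1 so the first entry is positive: u = (3, -3).
  ||u|| = √((3)² + (-3)²) = √(18) ≈ 4.2426,
  v_1 = u/||u|| ≈ (0.7071, -0.7071) (||v_1|| = 1).

λ_1 = 14,  λ_2 = 8;  v_1 ≈ (0.7071, -0.7071)


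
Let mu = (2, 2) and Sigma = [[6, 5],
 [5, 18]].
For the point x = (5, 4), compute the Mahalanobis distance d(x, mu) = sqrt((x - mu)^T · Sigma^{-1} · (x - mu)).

Step 1 — centre the observation: (x - mu) = (3, 2).

Step 2 — invert Sigma. det(Sigma) = 6·18 - (5)² = 83.
  Sigma^{-1} = (1/det) · [[d, -b], [-b, a]] = [[0.2169, -0.0602],
 [-0.0602, 0.0723]].

Step 3 — form the quadratic (x - mu)^T · Sigma^{-1} · (x - mu):
  Sigma^{-1} · (x - mu) = (0.5301, -0.0361).
  (x - mu)^T · [Sigma^{-1} · (x - mu)] = (3)·(0.5301) + (2)·(-0.0361) = 1.5181.

Step 4 — take square root: d = √(1.5181) ≈ 1.2321.

d(x, mu) = √(1.5181) ≈ 1.2321


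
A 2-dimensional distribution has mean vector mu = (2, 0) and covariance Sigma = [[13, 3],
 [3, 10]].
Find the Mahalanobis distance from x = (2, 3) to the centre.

Step 1 — centre the observation: (x - mu) = (0, 3).

Step 2 — invert Sigma. det(Sigma) = 13·10 - (3)² = 121.
  Sigma^{-1} = (1/det) · [[d, -b], [-b, a]] = [[0.0826, -0.0248],
 [-0.0248, 0.1074]].

Step 3 — form the quadratic (x - mu)^T · Sigma^{-1} · (x - mu):
  Sigma^{-1} · (x - mu) = (-0.0744, 0.3223).
  (x - mu)^T · [Sigma^{-1} · (x - mu)] = (0)·(-0.0744) + (3)·(0.3223) = 0.9669.

Step 4 — take square root: d = √(0.9669) ≈ 0.9833.

d(x, mu) = √(0.9669) ≈ 0.9833


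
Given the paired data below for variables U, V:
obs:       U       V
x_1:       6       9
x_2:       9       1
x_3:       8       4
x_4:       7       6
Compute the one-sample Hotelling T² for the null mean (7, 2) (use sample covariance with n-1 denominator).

Step 1 — sample mean vector:
  mean(U) = (6 + 9 + 8 + 7) / 4 = 30/4 = 7.5
  mean(V) = (9 + 1 + 4 + 6) / 4 = 20/4 = 5
  x̄ = (7.5, 5),  deviation x̄ - mu_0 = (7.5, 5) - (7, 2) = (0.5, 3).

Step 2 — sample covariance matrix, S[i,j] = (1/(n-1)) · Σ_k (x_{k,i} - mean_i) · (x_{k,j} - mean_j), divisor n-1 = 3:
  S[U,U] = ((-1.5)·(-1.5) + (1.5)·(1.5) + (0.5)·(0.5) + (-0.5)·(-0.5)) / 3 = 5/3 = 1.6667
  S[U,V] = ((-1.5)·(4) + (1.5)·(-4) + (0.5)·(-1) + (-0.5)·(1)) / 3 = -13/3 = -4.3333
  S[V,V] = ((4)·(4) + (-4)·(-4) + (-1)·(-1) + (1)·(1)) / 3 = 34/3 = 11.3333
  S = [[1.6667, -4.3333],
 [-4.3333, 11.3333]].

Step 3 — invert S. det(S) = 1.6667·11.3333 - (-4.3333)² = 0.1111.
  S^{-1} = (1/det) · [[d, -b], [-b, a]] = [[102, 39],
 [39, 15]].

Step 4 — quadratic form (x̄ - mu_0)^T · S^{-1} · (x̄ - mu_0):
  S^{-1} · (x̄ - mu_0) = (168, 64.5),
  (x̄ - mu_0)^T · [...] = (0.5)·(168) + (3)·(64.5) = 277.5.

Step 5 — scale by n: T² = 4 · 277.5 = 1110.

T² ≈ 1110


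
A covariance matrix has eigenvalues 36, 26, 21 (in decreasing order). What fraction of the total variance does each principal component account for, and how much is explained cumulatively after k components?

Step 1 — total variance = trace(Sigma) = Σ λ_i = 36 + 26 + 21 = 83.

Step 2 — fraction explained by component i = λ_i / Σ λ:
  PC1: 36/83 = 0.4337
  PC2: 26/83 = 0.3133
  PC3: 21/83 = 0.253

Step 3 — cumulative fraction after k components = (λ_1 + ... + λ_k) / Σ λ:
  k = 1: 36/83 = 0.4337
  k = 2: (36 + 26)/83 = 62/83 = 0.747
  k = 3: (36 + 26 + 21)/83 = 83/83 = 1

Summary (fraction, with percent):

explained: PC1 0.4337 (43.37%), PC2 0.3133 (31.33%), PC3 0.253 (25.3%);  cumulative: 0.4337, 0.747, 1


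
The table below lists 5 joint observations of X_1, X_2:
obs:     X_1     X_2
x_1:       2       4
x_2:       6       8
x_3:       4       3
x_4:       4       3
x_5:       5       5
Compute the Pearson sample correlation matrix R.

Step 1 — column means:
  mean(X_1) = (2 + 6 + 4 + 4 + 5) / 5 = 21/5 = 4.2
  mean(X_2) = (4 + 8 + 3 + 3 + 5) / 5 = 23/5 = 4.6

Step 2 — sample variances and covariances s[i,j] = (1/(n-1)) · Σ_k (x_{k,i} - mean_i) · (x_{k,j} - mean_j), with n-1 = 4:
  s[X_1,X_1] = ((-2.2)·(-2.2) + (1.8)·(1.8) + (-0.2)·(-0.2) + (-0.2)·(-0.2) + (0.8)·(0.8)) / 4 = 8.8/4 = 2.2
  s[X_1,X_2] = ((-2.2)·(-0.6) + (1.8)·(3.4) + (-0.2)·(-1.6) + (-0.2)·(-1.6) + (0.8)·(0.4)) / 4 = 8.4/4 = 2.1
  s[X_2,X_2] = ((-0.6)·(-0.6) + (3.4)·(3.4) + (-1.6)·(-1.6) + (-1.6)·(-1.6) + (0.4)·(0.4)) / 4 = 17.2/4 = 4.3
  Sample standard deviations s_i = √(s[i,i]):
  s(X_1) = √(2.2) = 1.4832
  s(X_2) = √(4.3) = 2.0736

Step 3 — r_{ij} = s_{ij} / (s_i · s_j):
  r[X_1,X_1] = 1 (diagonal).
  r[X_1,X_2] = 2.1 / (1.4832 · 2.0736) = 2.1 / 3.0757 = 0.6828
  r[X_2,X_2] = 1 (diagonal).

R is symmetric with unit diagonal. Assembling:

R = [[1, 0.6828],
 [0.6828, 1]]


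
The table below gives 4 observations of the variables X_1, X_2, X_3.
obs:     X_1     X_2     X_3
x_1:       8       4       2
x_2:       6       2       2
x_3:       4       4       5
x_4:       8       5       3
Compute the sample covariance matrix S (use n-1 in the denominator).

Step 1 — column means:
  mean(X_1) = (8 + 6 + 4 + 8) / 4 = 26/4 = 6.5
  mean(X_2) = (4 + 2 + 4 + 5) / 4 = 15/4 = 3.75
  mean(X_3) = (2 + 2 + 5 + 3) / 4 = 12/4 = 3

Step 2 — sample covariance S[i,j] = (1/(n-1)) · Σ_k (x_{k,i} - mean_i) · (x_{k,j} - mean_j), with n-1 = 3.
  S[X_1,X_1] = ((1.5)·(1.5) + (-0.5)·(-0.5) + (-2.5)·(-2.5) + (1.5)·(1.5)) / 3 = 11/3 = 3.6667
  S[X_1,X_2] = ((1.5)·(0.25) + (-0.5)·(-1.75) + (-2.5)·(0.25) + (1.5)·(1.25)) / 3 = 2.5/3 = 0.8333
  S[X_1,X_3] = ((1.5)·(-1) + (-0.5)·(-1) + (-2.5)·(2) + (1.5)·(0)) / 3 = -6/3 = -2
  S[X_2,X_2] = ((0.25)·(0.25) + (-1.75)·(-1.75) + (0.25)·(0.25) + (1.25)·(1.25)) / 3 = 4.75/3 = 1.5833
  S[X_2,X_3] = ((0.25)·(-1) + (-1.75)·(-1) + (0.25)·(2) + (1.25)·(0)) / 3 = 2/3 = 0.6667
  S[X_3,X_3] = ((-1)·(-1) + (-1)·(-1) + (2)·(2) + (0)·(0)) / 3 = 6/3 = 2

S is symmetric (S[j,i] = S[i,j]). Assembling:

S = [[3.6667, 0.8333, -2],
 [0.8333, 1.5833, 0.6667],
 [-2, 0.6667, 2]]


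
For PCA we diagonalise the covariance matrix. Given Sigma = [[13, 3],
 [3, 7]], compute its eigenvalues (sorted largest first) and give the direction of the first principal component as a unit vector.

Step 1 — characteristic polynomial of 2×2 Sigma:
  det(Sigma - λI) = λ² - trace · λ + det = 0.
  trace = 13 + 7 = 20, det = 13·7 - (3)² = 82.
Step 2 — discriminant:
  Δ = trace² - 4·det = 400 - 328 = 72.
Step 3 — eigenvalues:
  λ = (trace ± √Δ)/2 = (20 ± 8.4853)/2,
  λ_1 = 14.2426,  λ_2 = 5.7574.

Step 4 — unit eigenvector for λ_1: solve (Sigma - λ_1 I)v = 0. First row:
  (13 - 14.2426)·v_x + (3)·v_y = 0, i.e. (-1.2426)·v_x + (3)·v_y = 0,
  so v ∝ (b, λ_1 - a) = (3, 1.2426) = u.
  ||u|| = √((3)² + (1.2426)²) = √(10.5442) ≈ 3.2472,
  v_1 = u/||u|| ≈ (0.9239, 0.3827) (||v_1|| = 1).

λ_1 = 14.2426,  λ_2 = 5.7574;  v_1 ≈ (0.9239, 0.3827)


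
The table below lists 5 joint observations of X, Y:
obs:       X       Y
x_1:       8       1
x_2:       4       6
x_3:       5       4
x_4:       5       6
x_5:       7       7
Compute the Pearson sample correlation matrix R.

Step 1 — column means:
  mean(X) = (8 + 4 + 5 + 5 + 7) / 5 = 29/5 = 5.8
  mean(Y) = (1 + 6 + 4 + 6 + 7) / 5 = 24/5 = 4.8

Step 2 — sample variances and covariances s[i,j] = (1/(n-1)) · Σ_k (x_{k,i} - mean_i) · (x_{k,j} - mean_j), with n-1 = 4:
  s[X,X] = ((2.2)·(2.2) + (-1.8)·(-1.8) + (-0.8)·(-0.8) + (-0.8)·(-0.8) + (1.2)·(1.2)) / 4 = 10.8/4 = 2.7
  s[X,Y] = ((2.2)·(-3.8) + (-1.8)·(1.2) + (-0.8)·(-0.8) + (-0.8)·(1.2) + (1.2)·(2.2)) / 4 = -8.2/4 = -2.05
  s[Y,Y] = ((-3.8)·(-3.8) + (1.2)·(1.2) + (-0.8)·(-0.8) + (1.2)·(1.2) + (2.2)·(2.2)) / 4 = 22.8/4 = 5.7
  Sample standard deviations s_i = √(s[i,i]):
  s(X) = √(2.7) = 1.6432
  s(Y) = √(5.7) = 2.3875

Step 3 — r_{ij} = s_{ij} / (s_i · s_j):
  r[X,X] = 1 (diagonal).
  r[X,Y] = -2.05 / (1.6432 · 2.3875) = -2.05 / 3.923 = -0.5226
  r[Y,Y] = 1 (diagonal).

R is symmetric with unit diagonal. Assembling:

R = [[1, -0.5226],
 [-0.5226, 1]]


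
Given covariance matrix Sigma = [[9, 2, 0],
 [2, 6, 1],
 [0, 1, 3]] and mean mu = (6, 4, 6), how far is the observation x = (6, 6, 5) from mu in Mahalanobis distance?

Step 1 — centre the observation: (x - mu) = (0, 2, -1).

Step 2 — invert Sigma (cofactor / det for 3×3, or solve directly):
  Sigma^{-1} = [[0.1206, -0.0426, 0.0142],
 [-0.0426, 0.1915, -0.0638],
 [0.0142, -0.0638, 0.3546]].

Step 3 — form the quadratic (x - mu)^T · Sigma^{-1} · (x - mu):
  Sigma^{-1} · (x - mu) = (-0.0993, 0.4468, -0.4823).
  (x - mu)^T · [Sigma^{-1} · (x - mu)] = (0)·(-0.0993) + (2)·(0.4468) + (-1)·(-0.4823) = 1.3759.

Step 4 — take square root: d = √(1.3759) ≈ 1.173.

d(x, mu) = √(1.3759) ≈ 1.173


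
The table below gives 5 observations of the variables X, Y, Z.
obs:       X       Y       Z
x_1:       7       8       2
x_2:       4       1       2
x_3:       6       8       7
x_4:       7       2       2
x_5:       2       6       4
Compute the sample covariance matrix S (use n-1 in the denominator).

Step 1 — column means:
  mean(X) = (7 + 4 + 6 + 7 + 2) / 5 = 26/5 = 5.2
  mean(Y) = (8 + 1 + 8 + 2 + 6) / 5 = 25/5 = 5
  mean(Z) = (2 + 2 + 7 + 2 + 4) / 5 = 17/5 = 3.4

Step 2 — sample covariance S[i,j] = (1/(n-1)) · Σ_k (x_{k,i} - mean_i) · (x_{k,j} - mean_j), with n-1 = 4.
  S[X,X] = ((1.8)·(1.8) + (-1.2)·(-1.2) + (0.8)·(0.8) + (1.8)·(1.8) + (-3.2)·(-3.2)) / 4 = 18.8/4 = 4.7
  S[X,Y] = ((1.8)·(3) + (-1.2)·(-4) + (0.8)·(3) + (1.8)·(-3) + (-3.2)·(1)) / 4 = 4/4 = 1
  S[X,Z] = ((1.8)·(-1.4) + (-1.2)·(-1.4) + (0.8)·(3.6) + (1.8)·(-1.4) + (-3.2)·(0.6)) / 4 = -2.4/4 = -0.6
  S[Y,Y] = ((3)·(3) + (-4)·(-4) + (3)·(3) + (-3)·(-3) + (1)·(1)) / 4 = 44/4 = 11
  S[Y,Z] = ((3)·(-1.4) + (-4)·(-1.4) + (3)·(3.6) + (-3)·(-1.4) + (1)·(0.6)) / 4 = 17/4 = 4.25
  S[Z,Z] = ((-1.4)·(-1.4) + (-1.4)·(-1.4) + (3.6)·(3.6) + (-1.4)·(-1.4) + (0.6)·(0.6)) / 4 = 19.2/4 = 4.8

S is symmetric (S[j,i] = S[i,j]). Assembling:

S = [[4.7, 1, -0.6],
 [1, 11, 4.25],
 [-0.6, 4.25, 4.8]]


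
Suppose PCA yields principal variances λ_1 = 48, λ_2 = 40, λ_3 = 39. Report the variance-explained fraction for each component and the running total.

Step 1 — total variance = trace(Sigma) = Σ λ_i = 48 + 40 + 39 = 127.

Step 2 — fraction explained by component i = λ_i / Σ λ:
  PC1: 48/127 = 0.378
  PC2: 40/127 = 0.315
  PC3: 39/127 = 0.3071

Step 3 — cumulative fraction after k components = (λ_1 + ... + λ_k) / Σ λ:
  k = 1: 48/127 = 0.378
  k = 2: (48 + 40)/127 = 88/127 = 0.6929
  k = 3: (48 + 40 + 39)/127 = 127/127 = 1

Summary (fraction, with percent):

explained: PC1 0.378 (37.8%), PC2 0.315 (31.5%), PC3 0.3071 (30.71%);  cumulative: 0.378, 0.6929, 1


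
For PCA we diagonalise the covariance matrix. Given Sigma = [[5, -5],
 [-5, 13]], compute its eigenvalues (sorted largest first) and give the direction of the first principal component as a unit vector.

Step 1 — characteristic polynomial of 2×2 Sigma:
  det(Sigma - λI) = λ² - trace · λ + det = 0.
  trace = 5 + 13 = 18, det = 5·13 - (-5)² = 40.
Step 2 — discriminant:
  Δ = trace² - 4·det = 324 - 160 = 164.
Step 3 — eigenvalues:
  λ = (trace ± √Δ)/2 = (18 ± 12.8062)/2,
  λ_1 = 15.4031,  λ_2 = 2.5969.

Step 4 — unit eigenvector for λ_1: solve (Sigma - λ_1 I)v = 0. First row:
  (5 - 15.4031)·v_x + (-5)·v_y = 0, i.e. (-10.4031)·v_x + (-5)·v_y = 0,
  so v ∝ (b, λ_1 - a) = (-5, 10.4031); multiply by -1 so the first entry is positive: u = (5, -10.4031).
  ||u|| = √((5)² + (-10.4031)²) = √(133.225) ≈ 11.5423,
  v_1 = u/||u|| ≈ (0.4332, -0.9013) (||v_1|| = 1).

λ_1 = 15.4031,  λ_2 = 2.5969;  v_1 ≈ (0.4332, -0.9013)


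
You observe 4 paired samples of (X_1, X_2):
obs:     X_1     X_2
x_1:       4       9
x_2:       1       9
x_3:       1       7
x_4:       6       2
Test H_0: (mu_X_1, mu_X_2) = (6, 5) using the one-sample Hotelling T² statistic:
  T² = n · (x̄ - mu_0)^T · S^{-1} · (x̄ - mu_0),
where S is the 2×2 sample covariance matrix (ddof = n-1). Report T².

Step 1 — sample mean vector:
  mean(X_1) = (4 + 1 + 1 + 6) / 4 = 12/4 = 3
  mean(X_2) = (9 + 9 + 7 + 2) / 4 = 27/4 = 6.75
  x̄ = (3, 6.75),  deviation x̄ - mu_0 = (3, 6.75) - (6, 5) = (-3, 1.75).

Step 2 — sample covariance matrix, S[i,j] = (1/(n-1)) · Σ_k (x_{k,i} - mean_i) · (x_{k,j} - mean_j), divisor n-1 = 3:
  S[X_1,X_1] = ((1)·(1) + (-2)·(-2) + (-2)·(-2) + (3)·(3)) / 3 = 18/3 = 6
  S[X_1,X_2] = ((1)·(2.25) + (-2)·(2.25) + (-2)·(0.25) + (3)·(-4.75)) / 3 = -17/3 = -5.6667
  S[X_2,X_2] = ((2.25)·(2.25) + (2.25)·(2.25) + (0.25)·(0.25) + (-4.75)·(-4.75)) / 3 = 32.75/3 = 10.9167
  S = [[6, -5.6667],
 [-5.6667, 10.9167]].

Step 3 — invert S. det(S) = 6·10.9167 - (-5.6667)² = 33.3889.
  S^{-1} = (1/det) · [[d, -b], [-b, a]] = [[0.327, 0.1697],
 [0.1697, 0.1797]].

Step 4 — quadratic form (x̄ - mu_0)^T · S^{-1} · (x̄ - mu_0):
  S^{-1} · (x̄ - mu_0) = (-0.6839, -0.1947),
  (x̄ - mu_0)^T · [...] = (-3)·(-0.6839) + (1.75)·(-0.1947) = 1.7109.

Step 5 — scale by n: T² = 4 · 1.7109 = 6.8436.

T² ≈ 6.8436


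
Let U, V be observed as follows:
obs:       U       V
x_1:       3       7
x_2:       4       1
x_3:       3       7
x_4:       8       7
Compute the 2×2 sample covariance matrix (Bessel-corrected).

Step 1 — column means:
  mean(U) = (3 + 4 + 3 + 8) / 4 = 18/4 = 4.5
  mean(V) = (7 + 1 + 7 + 7) / 4 = 22/4 = 5.5

Step 2 — sample covariance S[i,j] = (1/(n-1)) · Σ_k (x_{k,i} - mean_i) · (x_{k,j} - mean_j), with n-1 = 3.
  S[U,U] = ((-1.5)·(-1.5) + (-0.5)·(-0.5) + (-1.5)·(-1.5) + (3.5)·(3.5)) / 3 = 17/3 = 5.6667
  S[U,V] = ((-1.5)·(1.5) + (-0.5)·(-4.5) + (-1.5)·(1.5) + (3.5)·(1.5)) / 3 = 3/3 = 1
  S[V,V] = ((1.5)·(1.5) + (-4.5)·(-4.5) + (1.5)·(1.5) + (1.5)·(1.5)) / 3 = 27/3 = 9

S is symmetric (S[j,i] = S[i,j]). Assembling:

S = [[5.6667, 1],
 [1, 9]]


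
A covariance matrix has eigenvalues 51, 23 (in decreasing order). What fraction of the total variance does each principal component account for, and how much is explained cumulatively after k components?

Step 1 — total variance = trace(Sigma) = Σ λ_i = 51 + 23 = 74.

Step 2 — fraction explained by component i = λ_i / Σ λ:
  PC1: 51/74 = 0.6892
  PC2: 23/74 = 0.3108

Step 3 — cumulative fraction after k components = (λ_1 + ... + λ_k) / Σ λ:
  k = 1: 51/74 = 0.6892
  k = 2: (51 + 23)/74 = 74/74 = 1

Summary (fraction, with percent):

explained: PC1 0.6892 (68.92%), PC2 0.3108 (31.08%);  cumulative: 0.6892, 1


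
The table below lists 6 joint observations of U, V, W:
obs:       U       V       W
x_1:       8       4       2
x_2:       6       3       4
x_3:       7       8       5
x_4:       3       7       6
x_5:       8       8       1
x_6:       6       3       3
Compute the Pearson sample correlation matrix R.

Step 1 — column means:
  mean(U) = (8 + 6 + 7 + 3 + 8 + 6) / 6 = 38/6 = 6.3333
  mean(V) = (4 + 3 + 8 + 7 + 8 + 3) / 6 = 33/6 = 5.5
  mean(W) = (2 + 4 + 5 + 6 + 1 + 3) / 6 = 21/6 = 3.5

Step 2 — sample variances and covariances s[i,j] = (1/(n-1)) · Σ_k (x_{k,i} - mean_i) · (x_{k,j} - mean_j), with n-1 = 5:
  s[U,U] = ((1.6667)·(1.6667) + (-0.3333)·(-0.3333) + (0.6667)·(0.6667) + (-3.3333)·(-3.3333) + (1.6667)·(1.6667) + (-0.3333)·(-0.3333)) / 5 = 17.3333/5 = 3.4667
  s[U,V] = ((1.6667)·(-1.5) + (-0.3333)·(-2.5) + (0.6667)·(2.5) + (-3.3333)·(1.5) + (1.6667)·(2.5) + (-0.3333)·(-2.5)) / 5 = 0/5 = 0
  s[U,W] = ((1.6667)·(-1.5) + (-0.3333)·(0.5) + (0.6667)·(1.5) + (-3.3333)·(2.5) + (1.6667)·(-2.5) + (-0.3333)·(-0.5)) / 5 = -14/5 = -2.8
  s[V,V] = ((-1.5)·(-1.5) + (-2.5)·(-2.5) + (2.5)·(2.5) + (1.5)·(1.5) + (2.5)·(2.5) + (-2.5)·(-2.5)) / 5 = 29.5/5 = 5.9
  s[V,W] = ((-1.5)·(-1.5) + (-2.5)·(0.5) + (2.5)·(1.5) + (1.5)·(2.5) + (2.5)·(-2.5) + (-2.5)·(-0.5)) / 5 = 3.5/5 = 0.7
  s[W,W] = ((-1.5)·(-1.5) + (0.5)·(0.5) + (1.5)·(1.5) + (2.5)·(2.5) + (-2.5)·(-2.5) + (-0.5)·(-0.5)) / 5 = 17.5/5 = 3.5
  Sample standard deviations s_i = √(s[i,i]):
  s(U) = √(3.4667) = 1.8619
  s(V) = √(5.9) = 2.429
  s(W) = √(3.5) = 1.8708

Step 3 — r_{ij} = s_{ij} / (s_i · s_j):
  r[U,U] = 1 (diagonal).
  r[U,V] = 0 / (1.8619 · 2.429) = 0 / 4.5225 = 0
  r[U,W] = -2.8 / (1.8619 · 1.8708) = -2.8 / 3.4833 = -0.8038
  r[V,V] = 1 (diagonal).
  r[V,W] = 0.7 / (2.429 · 1.8708) = 0.7 / 4.5442 = 0.154
  r[W,W] = 1 (diagonal).

R is symmetric with unit diagonal. Assembling:

R = [[1, 0, -0.8038],
 [0, 1, 0.154],
 [-0.8038, 0.154, 1]]


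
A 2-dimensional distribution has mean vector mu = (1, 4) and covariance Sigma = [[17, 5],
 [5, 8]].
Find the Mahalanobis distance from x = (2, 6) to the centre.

Step 1 — centre the observation: (x - mu) = (1, 2).

Step 2 — invert Sigma. det(Sigma) = 17·8 - (5)² = 111.
  Sigma^{-1} = (1/det) · [[d, -b], [-b, a]] = [[0.0721, -0.045],
 [-0.045, 0.1532]].

Step 3 — form the quadratic (x - mu)^T · Sigma^{-1} · (x - mu):
  Sigma^{-1} · (x - mu) = (-0.018, 0.2613).
  (x - mu)^T · [Sigma^{-1} · (x - mu)] = (1)·(-0.018) + (2)·(0.2613) = 0.5045.

Step 4 — take square root: d = √(0.5045) ≈ 0.7103.

d(x, mu) = √(0.5045) ≈ 0.7103


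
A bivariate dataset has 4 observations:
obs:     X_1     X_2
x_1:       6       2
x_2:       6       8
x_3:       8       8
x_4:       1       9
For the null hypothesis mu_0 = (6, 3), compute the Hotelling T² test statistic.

Step 1 — sample mean vector:
  mean(X_1) = (6 + 6 + 8 + 1) / 4 = 21/4 = 5.25
  mean(X_2) = (2 + 8 + 8 + 9) / 4 = 27/4 = 6.75
  x̄ = (5.25, 6.75),  deviation x̄ - mu_0 = (5.25, 6.75) - (6, 3) = (-0.75, 3.75).

Step 2 — sample covariance matrix, S[i,j] = (1/(n-1)) · Σ_k (x_{k,i} - mean_i) · (x_{k,j} - mean_j), divisor n-1 = 3:
  S[X_1,X_1] = ((0.75)·(0.75) + (0.75)·(0.75) + (2.75)·(2.75) + (-4.25)·(-4.25)) / 3 = 26.75/3 = 8.9167
  S[X_1,X_2] = ((0.75)·(-4.75) + (0.75)·(1.25) + (2.75)·(1.25) + (-4.25)·(2.25)) / 3 = -8.75/3 = -2.9167
  S[X_2,X_2] = ((-4.75)·(-4.75) + (1.25)·(1.25) + (1.25)·(1.25) + (2.25)·(2.25)) / 3 = 30.75/3 = 10.25
  S = [[8.9167, -2.9167],
 [-2.9167, 10.25]].

Step 3 — invert S. det(S) = 8.9167·10.25 - (-2.9167)² = 82.8889.
  S^{-1} = (1/det) · [[d, -b], [-b, a]] = [[0.1237, 0.0352],
 [0.0352, 0.1076]].

Step 4 — quadratic form (x̄ - mu_0)^T · S^{-1} · (x̄ - mu_0):
  S^{-1} · (x̄ - mu_0) = (0.0392, 0.377),
  (x̄ - mu_0)^T · [...] = (-0.75)·(0.0392) + (3.75)·(0.377) = 1.3844.

Step 5 — scale by n: T² = 4 · 1.3844 = 5.5375.

T² ≈ 5.5375


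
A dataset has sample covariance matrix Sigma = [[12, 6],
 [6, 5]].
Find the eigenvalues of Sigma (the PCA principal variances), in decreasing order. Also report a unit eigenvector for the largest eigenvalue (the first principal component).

Step 1 — characteristic polynomial of 2×2 Sigma:
  det(Sigma - λI) = λ² - trace · λ + det = 0.
  trace = 12 + 5 = 17, det = 12·5 - (6)² = 24.
Step 2 — discriminant:
  Δ = trace² - 4·det = 289 - 96 = 193.
Step 3 — eigenvalues:
  λ = (trace ± √Δ)/2 = (17 ± 13.8924)/2,
  λ_1 = 15.4462,  λ_2 = 1.5538.

Step 4 — unit eigenvector for λ_1: solve (Sigma - λ_1 I)v = 0. First row:
  (12 - 15.4462)·v_x + (6)·v_y = 0, i.e. (-3.4462)·v_x + (6)·v_y = 0,
  so v ∝ (b, λ_1 - a) = (6, 3.4462) = u.
  ||u|| = √((6)² + (3.4462)²) = √(47.8764) ≈ 6.9193,
  v_1 = u/||u|| ≈ (0.8671, 0.4981) (||v_1|| = 1).

λ_1 = 15.4462,  λ_2 = 1.5538;  v_1 ≈ (0.8671, 0.4981)


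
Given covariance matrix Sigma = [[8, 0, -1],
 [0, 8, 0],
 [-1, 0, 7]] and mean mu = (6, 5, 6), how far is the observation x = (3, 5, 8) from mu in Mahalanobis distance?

Step 1 — centre the observation: (x - mu) = (-3, 0, 2).

Step 2 — invert Sigma (cofactor / det for 3×3, or solve directly):
  Sigma^{-1} = [[0.1273, 0, 0.0182],
 [0, 0.125, 0],
 [0.0182, 0, 0.1455]].

Step 3 — form the quadratic (x - mu)^T · Sigma^{-1} · (x - mu):
  Sigma^{-1} · (x - mu) = (-0.3455, 0, 0.2364).
  (x - mu)^T · [Sigma^{-1} · (x - mu)] = (-3)·(-0.3455) + (0)·(0) + (2)·(0.2364) = 1.5091.

Step 4 — take square root: d = √(1.5091) ≈ 1.2285.

d(x, mu) = √(1.5091) ≈ 1.2285


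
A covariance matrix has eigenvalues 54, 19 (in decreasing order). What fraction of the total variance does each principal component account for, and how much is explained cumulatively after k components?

Step 1 — total variance = trace(Sigma) = Σ λ_i = 54 + 19 = 73.

Step 2 — fraction explained by component i = λ_i / Σ λ:
  PC1: 54/73 = 0.7397
  PC2: 19/73 = 0.2603

Step 3 — cumulative fraction after k components = (λ_1 + ... + λ_k) / Σ λ:
  k = 1: 54/73 = 0.7397
  k = 2: (54 + 19)/73 = 73/73 = 1

Summary (fraction, with percent):

explained: PC1 0.7397 (73.97%), PC2 0.2603 (26.03%);  cumulative: 0.7397, 1


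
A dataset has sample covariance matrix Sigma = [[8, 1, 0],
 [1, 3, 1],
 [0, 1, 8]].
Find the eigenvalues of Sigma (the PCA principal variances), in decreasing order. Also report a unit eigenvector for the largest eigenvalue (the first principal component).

Step 1 — characteristic polynomial p(λ) = det(λI - Sigma) = λ³ - tr·λ² + c_1·λ - det, where tr = trace, c_1 = sum of the principal 2×2 minors, det = det(Sigma):
  tr = 8 + 3 + 8 = 19,
  c_1 = (8·3 - (1)²) + (8·8 - (0)²) + (3·8 - (1)²) = 23 + 64 + 23 = 110,
  det = 8·(3·8 - (1)²) - (1)·((1)·8 - (1)·(0)) + (0)·((1)·(1) - 3·(0)) = 8·(23) - (1)·(8) + (0)·(1) = 176.
  So p(λ) = λ³ - 19λ² + 110λ - 176.
Step 2 — look for an integer root (rational root theorem: any rational root is an integer divisor of 176). Testing λ = 8:
  p(8) = 512 - 1216 + 880 - 176 = 0  ✓
  Dividing out (λ - 8): p(λ) = (λ - 8)(λ² - 11λ + 22).
Step 3 — remaining eigenvalues from the quadratic λ² - 11λ + 22 = 0:
  Δ = 11² - 4·22 = 121 - 88 = 33,  λ = (11 ± √33)/2 = (11 ± 5.7446)/2 ≈ 8.3723 or 2.6277.
  Sorted: λ_1 = 8.3723,  λ_2 = 8,  λ_3 = 2.6277  (check: sum = 19 = tr ✓).

Step 4 — unit eigenvector for λ_1 ≈ 8.3723: v spans the null space of (Sigma - λ_1 I), whose rows are
  r_1 = (-0.3723, 1, 0),  r_2 = (1, -5.3723, 1),  r_3 = (0, 1, -0.3723).
  v is orthogonal to every row, so take v ∝ r_1 × r_2 = ((1)·(1) - (0)·(-5.3723), (0)·(1) - (-0.3723)·(1), (-0.3723)·(-5.3723) - (1)·(1)) ≈ (1, 0.3723, 1).
  Let u = (1, 0.3723, 1).
  ||u|| = √((1)² + (0.3723)² + (1)²) = √(2.1386) ≈ 1.4624,  v_1 = u/||u|| ≈ (0.6838, 0.2546, 0.6838) (||v_1|| = 1).

λ_1 = 8.3723,  λ_2 = 8,  λ_3 = 2.6277;  v_1 ≈ (0.6838, 0.2546, 0.6838)


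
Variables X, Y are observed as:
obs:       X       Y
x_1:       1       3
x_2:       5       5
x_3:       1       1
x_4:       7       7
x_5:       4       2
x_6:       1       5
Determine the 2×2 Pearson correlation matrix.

Step 1 — column means:
  mean(X) = (1 + 5 + 1 + 7 + 4 + 1) / 6 = 19/6 = 3.1667
  mean(Y) = (3 + 5 + 1 + 7 + 2 + 5) / 6 = 23/6 = 3.8333

Step 2 — sample variances and covariances s[i,j] = (1/(n-1)) · Σ_k (x_{k,i} - mean_i) · (x_{k,j} - mean_j), with n-1 = 5:
  s[X,X] = ((-2.1667)·(-2.1667) + (1.8333)·(1.8333) + (-2.1667)·(-2.1667) + (3.8333)·(3.8333) + (0.8333)·(0.8333) + (-2.1667)·(-2.1667)) / 5 = 32.8333/5 = 6.5667
  s[X,Y] = ((-2.1667)·(-0.8333) + (1.8333)·(1.1667) + (-2.1667)·(-2.8333) + (3.8333)·(3.1667) + (0.8333)·(-1.8333) + (-2.1667)·(1.1667)) / 5 = 18.1667/5 = 3.6333
  s[Y,Y] = ((-0.8333)·(-0.8333) + (1.1667)·(1.1667) + (-2.8333)·(-2.8333) + (3.1667)·(3.1667) + (-1.8333)·(-1.8333) + (1.1667)·(1.1667)) / 5 = 24.8333/5 = 4.9667
  Sample standard deviations s_i = √(s[i,i]):
  s(X) = √(6.5667) = 2.5626
  s(Y) = √(4.9667) = 2.2286

Step 3 — r_{ij} = s_{ij} / (s_i · s_j):
  r[X,X] = 1 (diagonal).
  r[X,Y] = 3.6333 / (2.5626 · 2.2286) = 3.6333 / 5.7109 = 0.6362
  r[Y,Y] = 1 (diagonal).

R is symmetric with unit diagonal. Assembling:

R = [[1, 0.6362],
 [0.6362, 1]]


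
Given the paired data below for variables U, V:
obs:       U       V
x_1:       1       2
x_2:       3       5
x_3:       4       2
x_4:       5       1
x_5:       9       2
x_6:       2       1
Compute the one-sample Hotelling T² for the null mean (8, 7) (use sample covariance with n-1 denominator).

Step 1 — sample mean vector:
  mean(U) = (1 + 3 + 4 + 5 + 9 + 2) / 6 = 24/6 = 4
  mean(V) = (2 + 5 + 2 + 1 + 2 + 1) / 6 = 13/6 = 2.1667
  x̄ = (4, 2.1667),  deviation x̄ - mu_0 = (4, 2.1667) - (8, 7) = (-4, -4.8333).

Step 2 — sample covariance matrix, S[i,j] = (1/(n-1)) · Σ_k (x_{k,i} - mean_i) · (x_{k,j} - mean_j), divisor n-1 = 5:
  S[U,U] = ((-3)·(-3) + (-1)·(-1) + (0)·(0) + (1)·(1) + (5)·(5) + (-2)·(-2)) / 5 = 40/5 = 8
  S[U,V] = ((-3)·(-0.1667) + (-1)·(2.8333) + (0)·(-0.1667) + (1)·(-1.1667) + (5)·(-0.1667) + (-2)·(-1.1667)) / 5 = -2/5 = -0.4
  S[V,V] = ((-0.1667)·(-0.1667) + (2.8333)·(2.8333) + (-0.1667)·(-0.1667) + (-1.1667)·(-1.1667) + (-0.1667)·(-0.1667) + (-1.1667)·(-1.1667)) / 5 = 10.8333/5 = 2.1667
  S = [[8, -0.4],
 [-0.4, 2.1667]].

Step 3 — invert S. det(S) = 8·2.1667 - (-0.4)² = 17.1733.
  S^{-1} = (1/det) · [[d, -b], [-b, a]] = [[0.1262, 0.0233],
 [0.0233, 0.4658]].

Step 4 — quadratic form (x̄ - mu_0)^T · S^{-1} · (x̄ - mu_0):
  S^{-1} · (x̄ - mu_0) = (-0.6172, -2.3447),
  (x̄ - mu_0)^T · [...] = (-4)·(-0.6172) + (-4.8333)·(-2.3447) = 13.8018.

Step 5 — scale by n: T² = 6 · 13.8018 = 82.8106.

T² ≈ 82.8106


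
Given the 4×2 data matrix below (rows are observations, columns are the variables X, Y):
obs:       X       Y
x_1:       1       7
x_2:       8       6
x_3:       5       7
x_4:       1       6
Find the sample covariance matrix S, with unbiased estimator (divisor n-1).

Step 1 — column means:
  mean(X) = (1 + 8 + 5 + 1) / 4 = 15/4 = 3.75
  mean(Y) = (7 + 6 + 7 + 6) / 4 = 26/4 = 6.5

Step 2 — sample covariance S[i,j] = (1/(n-1)) · Σ_k (x_{k,i} - mean_i) · (x_{k,j} - mean_j), with n-1 = 3.
  S[X,X] = ((-2.75)·(-2.75) + (4.25)·(4.25) + (1.25)·(1.25) + (-2.75)·(-2.75)) / 3 = 34.75/3 = 11.5833
  S[X,Y] = ((-2.75)·(0.5) + (4.25)·(-0.5) + (1.25)·(0.5) + (-2.75)·(-0.5)) / 3 = -1.5/3 = -0.5
  S[Y,Y] = ((0.5)·(0.5) + (-0.5)·(-0.5) + (0.5)·(0.5) + (-0.5)·(-0.5)) / 3 = 1/3 = 0.3333

S is symmetric (S[j,i] = S[i,j]). Assembling:

S = [[11.5833, -0.5],
 [-0.5, 0.3333]]


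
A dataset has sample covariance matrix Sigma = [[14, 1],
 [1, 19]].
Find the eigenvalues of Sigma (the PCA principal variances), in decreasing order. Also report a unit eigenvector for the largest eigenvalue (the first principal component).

Step 1 — characteristic polynomial of 2×2 Sigma:
  det(Sigma - λI) = λ² - trace · λ + det = 0.
  trace = 14 + 19 = 33, det = 14·19 - (1)² = 265.
Step 2 — discriminant:
  Δ = trace² - 4·det = 1089 - 1060 = 29.
Step 3 — eigenvalues:
  λ = (trace ± √Δ)/2 = (33 ± 5.3852)/2,
  λ_1 = 19.1926,  λ_2 = 13.8074.

Step 4 — unit eigenvector for λ_1: solve (Sigma - λ_1 I)v = 0. First row:
  (14 - 19.1926)·v_x + (1)·v_y = 0, i.e. (-5.1926)·v_x + (1)·v_y = 0,
  so v ∝ (b, λ_1 - a) = (1, 5.1926) = u.
  ||u|| = √((1)² + (5.1926)²) = √(27.9629) ≈ 5.288,
  v_1 = u/||u|| ≈ (0.1891, 0.982) (||v_1|| = 1).

λ_1 = 19.1926,  λ_2 = 13.8074;  v_1 ≈ (0.1891, 0.982)


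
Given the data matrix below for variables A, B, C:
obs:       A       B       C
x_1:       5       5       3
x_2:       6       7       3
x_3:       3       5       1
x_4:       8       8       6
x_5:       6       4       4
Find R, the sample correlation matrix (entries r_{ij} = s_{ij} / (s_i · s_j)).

Step 1 — column means:
  mean(A) = (5 + 6 + 3 + 8 + 6) / 5 = 28/5 = 5.6
  mean(B) = (5 + 7 + 5 + 8 + 4) / 5 = 29/5 = 5.8
  mean(C) = (3 + 3 + 1 + 6 + 4) / 5 = 17/5 = 3.4

Step 2 — sample variances and covariances s[i,j] = (1/(n-1)) · Σ_k (x_{k,i} - mean_i) · (x_{k,j} - mean_j), with n-1 = 4:
  s[A,A] = ((-0.6)·(-0.6) + (0.4)·(0.4) + (-2.6)·(-2.6) + (2.4)·(2.4) + (0.4)·(0.4)) / 4 = 13.2/4 = 3.3
  s[A,B] = ((-0.6)·(-0.8) + (0.4)·(1.2) + (-2.6)·(-0.8) + (2.4)·(2.2) + (0.4)·(-1.8)) / 4 = 7.6/4 = 1.9
  s[A,C] = ((-0.6)·(-0.4) + (0.4)·(-0.4) + (-2.6)·(-2.4) + (2.4)·(2.6) + (0.4)·(0.6)) / 4 = 12.8/4 = 3.2
  s[B,B] = ((-0.8)·(-0.8) + (1.2)·(1.2) + (-0.8)·(-0.8) + (2.2)·(2.2) + (-1.8)·(-1.8)) / 4 = 10.8/4 = 2.7
  s[B,C] = ((-0.8)·(-0.4) + (1.2)·(-0.4) + (-0.8)·(-2.4) + (2.2)·(2.6) + (-1.8)·(0.6)) / 4 = 6.4/4 = 1.6
  s[C,C] = ((-0.4)·(-0.4) + (-0.4)·(-0.4) + (-2.4)·(-2.4) + (2.6)·(2.6) + (0.6)·(0.6)) / 4 = 13.2/4 = 3.3
  Sample standard deviations s_i = √(s[i,i]):
  s(A) = √(3.3) = 1.8166
  s(B) = √(2.7) = 1.6432
  s(C) = √(3.3) = 1.8166

Step 3 — r_{ij} = s_{ij} / (s_i · s_j):
  r[A,A] = 1 (diagonal).
  r[A,B] = 1.9 / (1.8166 · 1.6432) = 1.9 / 2.985 = 0.6365
  r[A,C] = 3.2 / (1.8166 · 1.8166) = 3.2 / 3.3 = 0.9697
  r[B,B] = 1 (diagonal).
  r[B,C] = 1.6 / (1.6432 · 1.8166) = 1.6 / 2.985 = 0.536
  r[C,C] = 1 (diagonal).

R is symmetric with unit diagonal. Assembling:

R = [[1, 0.6365, 0.9697],
 [0.6365, 1, 0.536],
 [0.9697, 0.536, 1]]


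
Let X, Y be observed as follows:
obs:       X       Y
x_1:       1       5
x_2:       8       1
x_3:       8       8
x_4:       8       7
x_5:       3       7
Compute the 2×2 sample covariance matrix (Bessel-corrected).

Step 1 — column means:
  mean(X) = (1 + 8 + 8 + 8 + 3) / 5 = 28/5 = 5.6
  mean(Y) = (5 + 1 + 8 + 7 + 7) / 5 = 28/5 = 5.6

Step 2 — sample covariance S[i,j] = (1/(n-1)) · Σ_k (x_{k,i} - mean_i) · (x_{k,j} - mean_j), with n-1 = 4.
  S[X,X] = ((-4.6)·(-4.6) + (2.4)·(2.4) + (2.4)·(2.4) + (2.4)·(2.4) + (-2.6)·(-2.6)) / 4 = 45.2/4 = 11.3
  S[X,Y] = ((-4.6)·(-0.6) + (2.4)·(-4.6) + (2.4)·(2.4) + (2.4)·(1.4) + (-2.6)·(1.4)) / 4 = -2.8/4 = -0.7
  S[Y,Y] = ((-0.6)·(-0.6) + (-4.6)·(-4.6) + (2.4)·(2.4) + (1.4)·(1.4) + (1.4)·(1.4)) / 4 = 31.2/4 = 7.8

S is symmetric (S[j,i] = S[i,j]). Assembling:

S = [[11.3, -0.7],
 [-0.7, 7.8]]


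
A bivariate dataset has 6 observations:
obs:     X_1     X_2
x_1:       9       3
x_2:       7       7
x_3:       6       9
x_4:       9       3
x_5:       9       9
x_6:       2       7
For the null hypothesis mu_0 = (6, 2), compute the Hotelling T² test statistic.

Step 1 — sample mean vector:
  mean(X_1) = (9 + 7 + 6 + 9 + 9 + 2) / 6 = 42/6 = 7
  mean(X_2) = (3 + 7 + 9 + 3 + 9 + 7) / 6 = 38/6 = 6.3333
  x̄ = (7, 6.3333),  deviation x̄ - mu_0 = (7, 6.3333) - (6, 2) = (1, 4.3333).

Step 2 — sample covariance matrix, S[i,j] = (1/(n-1)) · Σ_k (x_{k,i} - mean_i) · (x_{k,j} - mean_j), divisor n-1 = 5:
  S[X_1,X_1] = ((2)·(2) + (0)·(0) + (-1)·(-1) + (2)·(2) + (2)·(2) + (-5)·(-5)) / 5 = 38/5 = 7.6
  S[X_1,X_2] = ((2)·(-3.3333) + (0)·(0.6667) + (-1)·(2.6667) + (2)·(-3.3333) + (2)·(2.6667) + (-5)·(0.6667)) / 5 = -14/5 = -2.8
  S[X_2,X_2] = ((-3.3333)·(-3.3333) + (0.6667)·(0.6667) + (2.6667)·(2.6667) + (-3.3333)·(-3.3333) + (2.6667)·(2.6667) + (0.6667)·(0.6667)) / 5 = 37.3333/5 = 7.4667
  S = [[7.6, -2.8],
 [-2.8, 7.4667]].

Step 3 — invert S. det(S) = 7.6·7.4667 - (-2.8)² = 48.9067.
  S^{-1} = (1/det) · [[d, -b], [-b, a]] = [[0.1527, 0.0573],
 [0.0573, 0.1554]].

Step 4 — quadratic form (x̄ - mu_0)^T · S^{-1} · (x̄ - mu_0):
  S^{-1} · (x̄ - mu_0) = (0.4008, 0.7306),
  (x̄ - mu_0)^T · [...] = (1)·(0.4008) + (4.3333)·(0.7306) = 3.5669.

Step 5 — scale by n: T² = 6 · 3.5669 = 21.4013.

T² ≈ 21.4013


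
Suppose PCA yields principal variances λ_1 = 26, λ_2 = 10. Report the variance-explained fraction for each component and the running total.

Step 1 — total variance = trace(Sigma) = Σ λ_i = 26 + 10 = 36.

Step 2 — fraction explained by component i = λ_i / Σ λ:
  PC1: 26/36 = 0.7222
  PC2: 10/36 = 0.2778

Step 3 — cumulative fraction after k components = (λ_1 + ... + λ_k) / Σ λ:
  k = 1: 26/36 = 0.7222
  k = 2: (26 + 10)/36 = 36/36 = 1

Summary (fraction, with percent):

explained: PC1 0.7222 (72.22%), PC2 0.2778 (27.78%);  cumulative: 0.7222, 1


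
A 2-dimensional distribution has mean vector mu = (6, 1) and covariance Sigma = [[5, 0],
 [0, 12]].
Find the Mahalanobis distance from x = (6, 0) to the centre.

Step 1 — centre the observation: (x - mu) = (0, -1).

Step 2 — invert Sigma. det(Sigma) = 5·12 - (0)² = 60.
  Sigma^{-1} = (1/det) · [[d, -b], [-b, a]] = [[0.2, 0],
 [0, 0.0833]].

Step 3 — form the quadratic (x - mu)^T · Sigma^{-1} · (x - mu):
  Sigma^{-1} · (x - mu) = (0, -0.0833).
  (x - mu)^T · [Sigma^{-1} · (x - mu)] = (0)·(0) + (-1)·(-0.0833) = 0.0833.

Step 4 — take square root: d = √(0.0833) ≈ 0.2887.

d(x, mu) = √(0.0833) ≈ 0.2887


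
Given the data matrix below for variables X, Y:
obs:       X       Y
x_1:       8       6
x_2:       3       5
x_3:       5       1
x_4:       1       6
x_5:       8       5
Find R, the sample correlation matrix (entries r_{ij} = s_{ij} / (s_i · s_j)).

Step 1 — column means:
  mean(X) = (8 + 3 + 5 + 1 + 8) / 5 = 25/5 = 5
  mean(Y) = (6 + 5 + 1 + 6 + 5) / 5 = 23/5 = 4.6

Step 2 — sample variances and covariances s[i,j] = (1/(n-1)) · Σ_k (x_{k,i} - mean_i) · (x_{k,j} - mean_j), with n-1 = 4:
  s[X,X] = ((3)·(3) + (-2)·(-2) + (0)·(0) + (-4)·(-4) + (3)·(3)) / 4 = 38/4 = 9.5
  s[X,Y] = ((3)·(1.4) + (-2)·(0.4) + (0)·(-3.6) + (-4)·(1.4) + (3)·(0.4)) / 4 = -1/4 = -0.25
  s[Y,Y] = ((1.4)·(1.4) + (0.4)·(0.4) + (-3.6)·(-3.6) + (1.4)·(1.4) + (0.4)·(0.4)) / 4 = 17.2/4 = 4.3
  Sample standard deviations s_i = √(s[i,i]):
  s(X) = √(9.5) = 3.0822
  s(Y) = √(4.3) = 2.0736

Step 3 — r_{ij} = s_{ij} / (s_i · s_j):
  r[X,X] = 1 (diagonal).
  r[X,Y] = -0.25 / (3.0822 · 2.0736) = -0.25 / 6.3914 = -0.0391
  r[Y,Y] = 1 (diagonal).

R is symmetric with unit diagonal. Assembling:

R = [[1, -0.0391],
 [-0.0391, 1]]


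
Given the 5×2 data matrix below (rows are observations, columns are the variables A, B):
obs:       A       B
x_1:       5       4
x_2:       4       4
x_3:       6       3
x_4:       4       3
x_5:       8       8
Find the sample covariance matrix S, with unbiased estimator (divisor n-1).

Step 1 — column means:
  mean(A) = (5 + 4 + 6 + 4 + 8) / 5 = 27/5 = 5.4
  mean(B) = (4 + 4 + 3 + 3 + 8) / 5 = 22/5 = 4.4

Step 2 — sample covariance S[i,j] = (1/(n-1)) · Σ_k (x_{k,i} - mean_i) · (x_{k,j} - mean_j), with n-1 = 4.
  S[A,A] = ((-0.4)·(-0.4) + (-1.4)·(-1.4) + (0.6)·(0.6) + (-1.4)·(-1.4) + (2.6)·(2.6)) / 4 = 11.2/4 = 2.8
  S[A,B] = ((-0.4)·(-0.4) + (-1.4)·(-0.4) + (0.6)·(-1.4) + (-1.4)·(-1.4) + (2.6)·(3.6)) / 4 = 11.2/4 = 2.8
  S[B,B] = ((-0.4)·(-0.4) + (-0.4)·(-0.4) + (-1.4)·(-1.4) + (-1.4)·(-1.4) + (3.6)·(3.6)) / 4 = 17.2/4 = 4.3

S is symmetric (S[j,i] = S[i,j]). Assembling:

S = [[2.8, 2.8],
 [2.8, 4.3]]
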